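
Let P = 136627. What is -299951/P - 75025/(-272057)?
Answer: -71353328532/37170331739 ≈ -1.9196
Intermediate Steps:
-299951/P - 75025/(-272057) = -299951/136627 - 75025/(-272057) = -299951*1/136627 - 75025*(-1/272057) = -299951/136627 + 75025/272057 = -71353328532/37170331739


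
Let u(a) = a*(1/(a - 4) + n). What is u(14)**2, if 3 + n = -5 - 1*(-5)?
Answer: 41209/25 ≈ 1648.4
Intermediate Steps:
n = -3 (n = -3 + (-5 - 1*(-5)) = -3 + (-5 + 5) = -3 + 0 = -3)
u(a) = a*(-3 + 1/(-4 + a)) (u(a) = a*(1/(a - 4) - 3) = a*(1/(-4 + a) - 3) = a*(-3 + 1/(-4 + a)))
u(14)**2 = (14*(13 - 3*14)/(-4 + 14))**2 = (14*(13 - 42)/10)**2 = (14*(1/10)*(-29))**2 = (-203/5)**2 = 41209/25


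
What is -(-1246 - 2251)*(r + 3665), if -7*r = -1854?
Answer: 96198973/7 ≈ 1.3743e+7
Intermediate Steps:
r = 1854/7 (r = -1/7*(-1854) = 1854/7 ≈ 264.86)
-(-1246 - 2251)*(r + 3665) = -(-1246 - 2251)*(1854/7 + 3665) = -(-3497)*27509/7 = -1*(-96198973/7) = 96198973/7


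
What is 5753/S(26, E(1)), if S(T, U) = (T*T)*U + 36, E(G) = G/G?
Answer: 5753/712 ≈ 8.0800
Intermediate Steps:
E(G) = 1
S(T, U) = 36 + U*T² (S(T, U) = T²*U + 36 = U*T² + 36 = 36 + U*T²)
5753/S(26, E(1)) = 5753/(36 + 1*26²) = 5753/(36 + 1*676) = 5753/(36 + 676) = 5753/712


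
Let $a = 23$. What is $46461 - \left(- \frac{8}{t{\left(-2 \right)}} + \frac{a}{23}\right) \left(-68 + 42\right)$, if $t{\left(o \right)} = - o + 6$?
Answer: $46461$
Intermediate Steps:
$t{\left(o \right)} = 6 - o$
$46461 - \left(- \frac{8}{t{\left(-2 \right)}} + \frac{a}{23}\right) \left(-68 + 42\right) = 46461 - \left(- \frac{8}{6 - -2} + \frac{23}{23}\right) \left(-68 + 42\right) = 46461 - \left(- \frac{8}{6 + 2} + 23 \cdot \frac{1}{23}\right) \left(-26\right) = 46461 - \left(- \frac{8}{8} + 1\right) \left(-26\right) = 46461 - \left(\left(-8\right) \frac{1}{8} + 1\right) \left(-26\right) = 46461 - \left(-1 + 1\right) \left(-26\right) = 46461 - 0 \left(-26\right) = 46461 - 0 = 46461 + 0 = 46461$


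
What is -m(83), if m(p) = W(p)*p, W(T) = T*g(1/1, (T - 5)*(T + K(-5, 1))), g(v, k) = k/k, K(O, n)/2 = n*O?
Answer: -6889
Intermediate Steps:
K(O, n) = 2*O*n (K(O, n) = 2*(n*O) = 2*(O*n) = 2*O*n)
g(v, k) = 1
W(T) = T (W(T) = T*1 = T)
m(p) = p² (m(p) = p*p = p²)
-m(83) = -1*83² = -1*6889 = -6889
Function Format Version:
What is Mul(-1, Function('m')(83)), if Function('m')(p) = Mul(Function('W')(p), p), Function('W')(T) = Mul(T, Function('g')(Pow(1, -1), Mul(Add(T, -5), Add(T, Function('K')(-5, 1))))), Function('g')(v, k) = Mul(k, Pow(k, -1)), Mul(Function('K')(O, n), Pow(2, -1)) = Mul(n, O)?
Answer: -6889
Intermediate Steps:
Function('K')(O, n) = Mul(2, O, n) (Function('K')(O, n) = Mul(2, Mul(n, O)) = Mul(2, Mul(O, n)) = Mul(2, O, n))
Function('g')(v, k) = 1
Function('W')(T) = T (Function('W')(T) = Mul(T, 1) = T)
Function('m')(p) = Pow(p, 2) (Function('m')(p) = Mul(p, p) = Pow(p, 2))
Mul(-1, Function('m')(83)) = Mul(-1, Pow(83, 2)) = Mul(-1, 6889) = -6889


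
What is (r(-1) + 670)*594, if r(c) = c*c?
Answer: 398574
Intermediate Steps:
r(c) = c**2
(r(-1) + 670)*594 = ((-1)**2 + 670)*594 = (1 + 670)*594 = 671*594 = 398574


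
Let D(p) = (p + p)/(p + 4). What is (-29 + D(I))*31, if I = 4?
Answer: -868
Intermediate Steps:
D(p) = 2*p/(4 + p) (D(p) = (2*p)/(4 + p) = 2*p/(4 + p))
(-29 + D(I))*31 = (-29 + 2*4/(4 + 4))*31 = (-29 + 2*4/8)*31 = (-29 + 2*4*(⅛))*31 = (-29 + 1)*31 = -28*31 = -868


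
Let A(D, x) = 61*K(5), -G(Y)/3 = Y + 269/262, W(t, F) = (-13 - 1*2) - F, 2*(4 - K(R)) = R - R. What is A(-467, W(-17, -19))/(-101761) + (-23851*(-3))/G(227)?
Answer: -635915199374/6079507423 ≈ -104.60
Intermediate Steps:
K(R) = 4 (K(R) = 4 - (R - R)/2 = 4 - ½*0 = 4 + 0 = 4)
W(t, F) = -15 - F (W(t, F) = (-13 - 2) - F = -15 - F)
G(Y) = -807/262 - 3*Y (G(Y) = -3*(Y + 269/262) = -3*(269/262 + Y) = -807/262 - 3*Y)
A(D, x) = 244 (A(D, x) = 61*4 = 244)
A(-467, W(-17, -19))/(-101761) + (-23851*(-3))/G(227) = 244/(-101761) + (-23851*(-3))/(-807/262 - 3*227) = 244*(-1/101761) + 71553/(-807/262 - 681) = -244/101761 + 71553/(-179229/262) = -244/101761 + 71553*(-262/179229) = -244/101761 - 6248962/59743 = -635915199374/6079507423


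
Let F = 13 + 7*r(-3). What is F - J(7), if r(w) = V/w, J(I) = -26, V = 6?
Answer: 25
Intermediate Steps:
r(w) = 6/w
F = -1 (F = 13 + 7*(6/(-3)) = 13 + 7*(6*(-1/3)) = 13 + 7*(-2) = 13 - 14 = -1)
F - J(7) = -1 - 1*(-26) = -1 + 26 = 25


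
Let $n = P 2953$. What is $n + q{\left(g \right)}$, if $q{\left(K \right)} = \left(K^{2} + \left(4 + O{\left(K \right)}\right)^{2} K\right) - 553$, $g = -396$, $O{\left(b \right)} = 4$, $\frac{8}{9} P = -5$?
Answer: $\frac{914467}{8} \approx 1.1431 \cdot 10^{5}$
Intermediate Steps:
$P = - \frac{45}{8}$ ($P = \frac{9}{8} \left(-5\right) = - \frac{45}{8} \approx -5.625$)
$n = - \frac{132885}{8}$ ($n = \left(- \frac{45}{8}\right) 2953 = - \frac{132885}{8} \approx -16611.0$)
$q{\left(K \right)} = -553 + K^{2} + 64 K$ ($q{\left(K \right)} = \left(K^{2} + \left(4 + 4\right)^{2} K\right) - 553 = \left(K^{2} + 8^{2} K\right) - 553 = \left(K^{2} + 64 K\right) - 553 = -553 + K^{2} + 64 K$)
$n + q{\left(g \right)} = - \frac{132885}{8} + \left(-553 + \left(-396\right)^{2} + 64 \left(-396\right)\right) = - \frac{132885}{8} - -130919 = - \frac{132885}{8} + 130919 = \frac{914467}{8}$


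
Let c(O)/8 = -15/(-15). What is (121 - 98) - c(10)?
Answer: 15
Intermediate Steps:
c(O) = 8 (c(O) = 8*(-15/(-15)) = 8*(-15*(-1/15)) = 8*1 = 8)
(121 - 98) - c(10) = (121 - 98) - 1*8 = 23 - 8 = 15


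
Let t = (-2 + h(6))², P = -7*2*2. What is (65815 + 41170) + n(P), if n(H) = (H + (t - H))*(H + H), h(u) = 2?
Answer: 106985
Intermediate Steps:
P = -28 (P = -14*2 = -28)
t = 0 (t = (-2 + 2)² = 0² = 0)
n(H) = 0 (n(H) = (H + (0 - H))*(H + H) = (H - H)*(2*H) = 0*(2*H) = 0)
(65815 + 41170) + n(P) = (65815 + 41170) + 0 = 106985 + 0 = 106985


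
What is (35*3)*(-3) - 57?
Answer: -372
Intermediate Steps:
(35*3)*(-3) - 57 = 105*(-3) - 57 = -315 - 57 = -372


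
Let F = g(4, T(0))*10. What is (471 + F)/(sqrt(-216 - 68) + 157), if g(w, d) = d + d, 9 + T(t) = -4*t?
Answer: 15229/8311 - 194*I*sqrt(71)/8311 ≈ 1.8324 - 0.19669*I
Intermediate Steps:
T(t) = -9 - 4*t
g(w, d) = 2*d
F = -180 (F = (2*(-9 - 4*0))*10 = (2*(-9 + 0))*10 = (2*(-9))*10 = -18*10 = -180)
(471 + F)/(sqrt(-216 - 68) + 157) = (471 - 180)/(sqrt(-216 - 68) + 157) = 291/(sqrt(-284) + 157) = 291/(2*I*sqrt(71) + 157) = 291/(157 + 2*I*sqrt(71))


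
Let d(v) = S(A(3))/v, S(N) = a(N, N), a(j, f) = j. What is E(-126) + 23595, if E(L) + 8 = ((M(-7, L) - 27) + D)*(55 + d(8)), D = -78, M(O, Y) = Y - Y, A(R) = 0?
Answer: 17812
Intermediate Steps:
M(O, Y) = 0
S(N) = N
d(v) = 0 (d(v) = 0/v = 0)
E(L) = -5783 (E(L) = -8 + ((0 - 27) - 78)*(55 + 0) = -8 + (-27 - 78)*55 = -8 - 105*55 = -8 - 5775 = -5783)
E(-126) + 23595 = -5783 + 23595 = 17812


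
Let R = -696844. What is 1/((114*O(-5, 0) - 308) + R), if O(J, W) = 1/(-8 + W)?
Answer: -4/2788665 ≈ -1.4344e-6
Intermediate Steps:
1/((114*O(-5, 0) - 308) + R) = 1/((114/(-8 + 0) - 308) - 696844) = 1/((114/(-8) - 308) - 696844) = 1/((114*(-⅛) - 308) - 696844) = 1/((-57/4 - 308) - 696844) = 1/(-1289/4 - 696844) = 1/(-2788665/4) = -4/2788665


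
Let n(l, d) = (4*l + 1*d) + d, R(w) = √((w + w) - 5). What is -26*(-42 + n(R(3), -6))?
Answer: 1300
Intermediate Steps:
R(w) = √(-5 + 2*w) (R(w) = √(2*w - 5) = √(-5 + 2*w))
n(l, d) = 2*d + 4*l (n(l, d) = (4*l + d) + d = (d + 4*l) + d = 2*d + 4*l)
-26*(-42 + n(R(3), -6)) = -26*(-42 + (2*(-6) + 4*√(-5 + 2*3))) = -26*(-42 + (-12 + 4*√(-5 + 6))) = -26*(-42 + (-12 + 4*√1)) = -26*(-42 + (-12 + 4*1)) = -26*(-42 + (-12 + 4)) = -26*(-42 - 8) = -26*(-50) = 1300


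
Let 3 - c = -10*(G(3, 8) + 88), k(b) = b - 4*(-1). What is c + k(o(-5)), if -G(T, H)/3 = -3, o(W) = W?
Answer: 972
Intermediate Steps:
G(T, H) = 9 (G(T, H) = -3*(-3) = 9)
k(b) = 4 + b (k(b) = b + 4 = 4 + b)
c = 973 (c = 3 - (-10)*(9 + 88) = 3 - (-10)*97 = 3 - 1*(-970) = 3 + 970 = 973)
c + k(o(-5)) = 973 + (4 - 5) = 973 - 1 = 972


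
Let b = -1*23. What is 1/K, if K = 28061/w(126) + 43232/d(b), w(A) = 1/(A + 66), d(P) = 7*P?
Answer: 23/123911200 ≈ 1.8562e-7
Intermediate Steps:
b = -23
w(A) = 1/(66 + A)
K = 123911200/23 (K = 28061/(1/(66 + 126)) + 43232/((7*(-23))) = 28061/(1/192) + 43232/(-161) = 28061/(1/192) + 43232*(-1/161) = 28061*192 - 6176/23 = 5387712 - 6176/23 = 123911200/23 ≈ 5.3874e+6)
1/K = 1/(123911200/23) = 23/123911200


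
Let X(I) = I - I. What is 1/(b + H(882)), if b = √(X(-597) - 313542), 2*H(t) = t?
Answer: 49/56447 - I*√34838/169341 ≈ 0.00086807 - 0.0011022*I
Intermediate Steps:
X(I) = 0
H(t) = t/2
b = 3*I*√34838 (b = √(0 - 313542) = √(-313542) = 3*I*√34838 ≈ 559.95*I)
1/(b + H(882)) = 1/(3*I*√34838 + (½)*882) = 1/(3*I*√34838 + 441) = 1/(441 + 3*I*√34838)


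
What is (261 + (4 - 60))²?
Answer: 42025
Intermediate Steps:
(261 + (4 - 60))² = (261 - 56)² = 205² = 42025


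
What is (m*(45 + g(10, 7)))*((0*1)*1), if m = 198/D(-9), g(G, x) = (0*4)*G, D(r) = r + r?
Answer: 0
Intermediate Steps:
D(r) = 2*r
g(G, x) = 0 (g(G, x) = 0*G = 0)
m = -11 (m = 198/((2*(-9))) = 198/(-18) = 198*(-1/18) = -11)
(m*(45 + g(10, 7)))*((0*1)*1) = (-11*(45 + 0))*((0*1)*1) = (-11*45)*(0*1) = -495*0 = 0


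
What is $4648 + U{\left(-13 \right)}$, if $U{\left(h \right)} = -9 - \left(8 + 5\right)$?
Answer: $4626$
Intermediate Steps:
$U{\left(h \right)} = -22$ ($U{\left(h \right)} = -9 - 13 = -22$)
$4648 + U{\left(-13 \right)} = 4648 - 22 = 4626$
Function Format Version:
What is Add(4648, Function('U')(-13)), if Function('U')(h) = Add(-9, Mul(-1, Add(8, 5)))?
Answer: 4626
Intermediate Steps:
Function('U')(h) = -22 (Function('U')(h) = Add(-9, Mul(-1, 13)) = Add(-9, -13) = -22)
Add(4648, Function('U')(-13)) = Add(4648, -22) = 4626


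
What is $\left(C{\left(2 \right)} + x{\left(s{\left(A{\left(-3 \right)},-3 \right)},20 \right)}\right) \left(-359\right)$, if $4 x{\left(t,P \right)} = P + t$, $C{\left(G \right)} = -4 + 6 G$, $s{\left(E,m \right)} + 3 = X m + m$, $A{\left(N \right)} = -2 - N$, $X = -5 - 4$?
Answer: $- \frac{26207}{4} \approx -6551.8$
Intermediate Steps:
$X = -9$ ($X = -5 - 4 = -9$)
$s{\left(E,m \right)} = -3 - 8 m$ ($s{\left(E,m \right)} = -3 + \left(- 9 m + m\right) = -3 - 8 m$)
$x{\left(t,P \right)} = \frac{P}{4} + \frac{t}{4}$ ($x{\left(t,P \right)} = \frac{P + t}{4} = \frac{P}{4} + \frac{t}{4}$)
$\left(C{\left(2 \right)} + x{\left(s{\left(A{\left(-3 \right)},-3 \right)},20 \right)}\right) \left(-359\right) = \left(\left(-4 + 6 \cdot 2\right) + \left(\frac{1}{4} \cdot 20 + \frac{-3 - -24}{4}\right)\right) \left(-359\right) = \left(\left(-4 + 12\right) + \left(5 + \frac{-3 + 24}{4}\right)\right) \left(-359\right) = \left(8 + \left(5 + \frac{1}{4} \cdot 21\right)\right) \left(-359\right) = \left(8 + \left(5 + \frac{21}{4}\right)\right) \left(-359\right) = \left(8 + \frac{41}{4}\right) \left(-359\right) = \frac{73}{4} \left(-359\right) = - \frac{26207}{4}$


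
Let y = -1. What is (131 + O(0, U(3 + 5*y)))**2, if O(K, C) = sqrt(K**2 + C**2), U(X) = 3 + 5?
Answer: 19321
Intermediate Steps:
U(X) = 8
O(K, C) = sqrt(C**2 + K**2)
(131 + O(0, U(3 + 5*y)))**2 = (131 + sqrt(8**2 + 0**2))**2 = (131 + sqrt(64 + 0))**2 = (131 + sqrt(64))**2 = (131 + 8)**2 = 139**2 = 19321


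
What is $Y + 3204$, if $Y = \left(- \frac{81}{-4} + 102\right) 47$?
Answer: $\frac{35799}{4} \approx 8949.8$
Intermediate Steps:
$Y = \frac{22983}{4}$ ($Y = \left(\left(-81\right) \left(- \frac{1}{4}\right) + 102\right) 47 = \left(\frac{81}{4} + 102\right) 47 = \frac{489}{4} \cdot 47 = \frac{22983}{4} \approx 5745.8$)
$Y + 3204 = \frac{22983}{4} + 3204 = \frac{35799}{4}$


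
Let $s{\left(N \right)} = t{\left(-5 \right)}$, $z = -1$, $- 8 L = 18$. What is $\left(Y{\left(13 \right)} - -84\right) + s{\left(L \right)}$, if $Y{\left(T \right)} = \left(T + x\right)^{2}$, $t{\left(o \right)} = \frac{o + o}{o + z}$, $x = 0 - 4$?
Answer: $\frac{500}{3} \approx 166.67$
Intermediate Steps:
$L = - \frac{9}{4}$ ($L = \left(- \frac{1}{8}\right) 18 = - \frac{9}{4} \approx -2.25$)
$x = -4$ ($x = 0 - 4 = -4$)
$t{\left(o \right)} = \frac{2 o}{-1 + o}$ ($t{\left(o \right)} = \frac{o + o}{o - 1} = \frac{2 o}{-1 + o}$)
$Y{\left(T \right)} = \left(-4 + T\right)^{2}$ ($Y{\left(T \right)} = \left(T - 4\right)^{2} = \left(-4 + T\right)^{2}$)
$s{\left(N \right)} = \frac{5}{3}$ ($s{\left(N \right)} = 2 \left(-5\right) \frac{1}{-1 - 5} = 2 \left(-5\right) \frac{1}{-6} = 2 \left(-5\right) \left(- \frac{1}{6}\right) = \frac{5}{3}$)
$\left(Y{\left(13 \right)} - -84\right) + s{\left(L \right)} = \left(\left(-4 + 13\right)^{2} - -84\right) + \frac{5}{3} = \left(9^{2} + 84\right) + \frac{5}{3} = \left(81 + 84\right) + \frac{5}{3} = 165 + \frac{5}{3} = \frac{500}{3}$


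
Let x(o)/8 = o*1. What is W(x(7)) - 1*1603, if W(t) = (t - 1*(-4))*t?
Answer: 1757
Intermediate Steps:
x(o) = 8*o (x(o) = 8*(o*1) = 8*o)
W(t) = t*(4 + t) (W(t) = (t + 4)*t = (4 + t)*t = t*(4 + t))
W(x(7)) - 1*1603 = (8*7)*(4 + 8*7) - 1*1603 = 56*(4 + 56) - 1603 = 56*60 - 1603 = 3360 - 1603 = 1757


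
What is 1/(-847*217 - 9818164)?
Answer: -1/10001963 ≈ -9.9980e-8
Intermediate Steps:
1/(-847*217 - 9818164) = 1/(-183799 - 9818164) = 1/(-10001963) = -1/10001963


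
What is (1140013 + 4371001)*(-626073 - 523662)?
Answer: -6336205681290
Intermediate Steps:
(1140013 + 4371001)*(-626073 - 523662) = 5511014*(-1149735) = -6336205681290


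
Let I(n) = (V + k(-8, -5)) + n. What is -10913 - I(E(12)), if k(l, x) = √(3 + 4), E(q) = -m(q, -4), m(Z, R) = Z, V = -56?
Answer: -10845 - √7 ≈ -10848.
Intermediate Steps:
E(q) = -q
k(l, x) = √7
I(n) = -56 + n + √7 (I(n) = (-56 + √7) + n = -56 + n + √7)
-10913 - I(E(12)) = -10913 - (-56 - 1*12 + √7) = -10913 - (-56 - 12 + √7) = -10913 - (-68 + √7) = -10913 + (68 - √7) = -10845 - √7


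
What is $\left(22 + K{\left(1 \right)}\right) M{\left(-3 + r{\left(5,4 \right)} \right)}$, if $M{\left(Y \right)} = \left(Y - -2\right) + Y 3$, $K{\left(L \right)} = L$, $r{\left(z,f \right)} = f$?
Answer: $138$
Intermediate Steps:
$M{\left(Y \right)} = 2 + 4 Y$ ($M{\left(Y \right)} = \left(Y + 2\right) + 3 Y = \left(2 + Y\right) + 3 Y = 2 + 4 Y$)
$\left(22 + K{\left(1 \right)}\right) M{\left(-3 + r{\left(5,4 \right)} \right)} = \left(22 + 1\right) \left(2 + 4 \left(-3 + 4\right)\right) = 23 \left(2 + 4 \cdot 1\right) = 23 \left(2 + 4\right) = 23 \cdot 6 = 138$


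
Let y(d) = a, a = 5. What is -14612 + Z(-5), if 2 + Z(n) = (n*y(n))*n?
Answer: -14489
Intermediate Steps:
y(d) = 5
Z(n) = -2 + 5*n² (Z(n) = -2 + (n*5)*n = -2 + (5*n)*n = -2 + 5*n²)
-14612 + Z(-5) = -14612 + (-2 + 5*(-5)²) = -14612 + (-2 + 5*25) = -14612 + (-2 + 125) = -14612 + 123 = -14489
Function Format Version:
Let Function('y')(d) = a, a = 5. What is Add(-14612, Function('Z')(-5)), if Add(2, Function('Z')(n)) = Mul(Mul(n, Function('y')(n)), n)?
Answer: -14489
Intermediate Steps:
Function('y')(d) = 5
Function('Z')(n) = Add(-2, Mul(5, Pow(n, 2))) (Function('Z')(n) = Add(-2, Mul(Mul(n, 5), n)) = Add(-2, Mul(Mul(5, n), n)) = Add(-2, Mul(5, Pow(n, 2))))
Add(-14612, Function('Z')(-5)) = Add(-14612, Add(-2, Mul(5, Pow(-5, 2)))) = Add(-14612, Add(-2, Mul(5, 25))) = Add(-14612, Add(-2, 125)) = Add(-14612, 123) = -14489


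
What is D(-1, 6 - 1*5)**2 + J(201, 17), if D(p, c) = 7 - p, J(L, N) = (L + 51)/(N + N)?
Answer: 1214/17 ≈ 71.412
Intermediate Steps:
J(L, N) = (51 + L)/(2*N) (J(L, N) = (51 + L)/((2*N)) = (51 + L)*(1/(2*N)) = (51 + L)/(2*N))
D(-1, 6 - 1*5)**2 + J(201, 17) = (7 - 1*(-1))**2 + (1/2)*(51 + 201)/17 = (7 + 1)**2 + (1/2)*(1/17)*252 = 8**2 + 126/17 = 64 + 126/17 = 1214/17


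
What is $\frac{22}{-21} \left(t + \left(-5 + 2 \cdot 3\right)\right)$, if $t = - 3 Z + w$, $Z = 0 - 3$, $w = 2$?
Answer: $- \frac{88}{7} \approx -12.571$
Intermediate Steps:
$Z = -3$
$t = 11$ ($t = \left(-3\right) \left(-3\right) + 2 = 9 + 2 = 11$)
$\frac{22}{-21} \left(t + \left(-5 + 2 \cdot 3\right)\right) = \frac{22}{-21} \left(11 + \left(-5 + 2 \cdot 3\right)\right) = 22 \left(- \frac{1}{21}\right) \left(11 + \left(-5 + 6\right)\right) = - \frac{22 \left(11 + 1\right)}{21} = \left(- \frac{22}{21}\right) 12 = - \frac{88}{7}$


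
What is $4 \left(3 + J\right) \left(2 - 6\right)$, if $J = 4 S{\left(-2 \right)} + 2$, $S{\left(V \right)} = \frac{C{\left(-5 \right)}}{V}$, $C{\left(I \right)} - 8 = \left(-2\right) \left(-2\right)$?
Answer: $304$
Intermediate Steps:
$C{\left(I \right)} = 12$ ($C{\left(I \right)} = 8 - -4 = 8 + 4 = 12$)
$S{\left(V \right)} = \frac{12}{V}$
$J = -22$ ($J = 4 \frac{12}{-2} + 2 = 4 \cdot 12 \left(- \frac{1}{2}\right) + 2 = 4 \left(-6\right) + 2 = -24 + 2 = -22$)
$4 \left(3 + J\right) \left(2 - 6\right) = 4 \left(3 - 22\right) \left(2 - 6\right) = 4 \left(-19\right) \left(-4\right) = \left(-76\right) \left(-4\right) = 304$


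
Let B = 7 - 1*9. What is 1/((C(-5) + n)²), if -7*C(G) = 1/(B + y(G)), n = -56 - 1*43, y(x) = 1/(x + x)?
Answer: 21609/211498849 ≈ 0.00010217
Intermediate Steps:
B = -2 (B = 7 - 9 = -2)
y(x) = 1/(2*x)
n = -99 (n = -56 - 43 = -99)
C(G) = -1/(7*(-2 + 1/(2*G)))
1/((C(-5) + n)²) = 1/(((2/7)*(-5)/(-1 + 4*(-5)) - 99)²) = 1/(((2/7)*(-5)/(-1 - 20) - 99)²) = 1/(((2/7)*(-5)/(-21) - 99)²) = 1/(((2/7)*(-5)*(-1/21) - 99)²) = 1/((10/147 - 99)²) = 1/((-14543/147)²) = 1/(211498849/21609) = 21609/211498849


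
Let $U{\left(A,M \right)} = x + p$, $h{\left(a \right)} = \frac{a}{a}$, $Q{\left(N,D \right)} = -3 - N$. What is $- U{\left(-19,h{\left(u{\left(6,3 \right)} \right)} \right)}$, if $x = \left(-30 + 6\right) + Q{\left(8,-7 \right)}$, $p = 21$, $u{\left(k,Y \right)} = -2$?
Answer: $14$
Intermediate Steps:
$h{\left(a \right)} = 1$
$x = -35$ ($x = \left(-30 + 6\right) - 11 = -24 - 11 = -35$)
$U{\left(A,M \right)} = -14$ ($U{\left(A,M \right)} = -35 + 21 = -14$)
$- U{\left(-19,h{\left(u{\left(6,3 \right)} \right)} \right)} = \left(-1\right) \left(-14\right) = 14$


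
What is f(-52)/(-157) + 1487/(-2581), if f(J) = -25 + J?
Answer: -34722/405217 ≈ -0.085687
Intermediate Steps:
f(-52)/(-157) + 1487/(-2581) = (-25 - 52)/(-157) + 1487/(-2581) = -77*(-1/157) + 1487*(-1/2581) = 77/157 - 1487/2581 = -34722/405217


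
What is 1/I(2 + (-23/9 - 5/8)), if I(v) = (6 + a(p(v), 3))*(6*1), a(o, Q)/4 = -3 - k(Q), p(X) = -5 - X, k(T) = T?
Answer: -1/108 ≈ -0.0092593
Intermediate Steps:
a(o, Q) = -12 - 4*Q (a(o, Q) = 4*(-3 - Q) = -12 - 4*Q)
I(v) = -108 (I(v) = (6 + (-12 - 4*3))*(6*1) = (6 + (-12 - 12))*6 = (6 - 24)*6 = -18*6 = -108)
1/I(2 + (-23/9 - 5/8)) = 1/(-108) = -1/108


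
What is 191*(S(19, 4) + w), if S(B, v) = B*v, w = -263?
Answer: -35717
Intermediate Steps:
191*(S(19, 4) + w) = 191*(19*4 - 263) = 191*(76 - 263) = 191*(-187) = -35717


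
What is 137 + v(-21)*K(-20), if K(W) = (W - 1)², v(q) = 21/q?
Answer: -304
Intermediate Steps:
K(W) = (-1 + W)²
137 + v(-21)*K(-20) = 137 + (21/(-21))*(-1 - 20)² = 137 + (21*(-1/21))*(-21)² = 137 - 1*441 = 137 - 441 = -304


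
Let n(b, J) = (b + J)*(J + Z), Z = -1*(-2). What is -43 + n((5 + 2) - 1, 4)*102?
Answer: 6077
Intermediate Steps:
Z = 2
n(b, J) = (2 + J)*(J + b) (n(b, J) = (b + J)*(J + 2) = (J + b)*(2 + J) = (2 + J)*(J + b))
-43 + n((5 + 2) - 1, 4)*102 = -43 + (4² + 2*4 + 2*((5 + 2) - 1) + 4*((5 + 2) - 1))*102 = -43 + (16 + 8 + 2*(7 - 1) + 4*(7 - 1))*102 = -43 + (16 + 8 + 2*6 + 4*6)*102 = -43 + (16 + 8 + 12 + 24)*102 = -43 + 60*102 = -43 + 6120 = 6077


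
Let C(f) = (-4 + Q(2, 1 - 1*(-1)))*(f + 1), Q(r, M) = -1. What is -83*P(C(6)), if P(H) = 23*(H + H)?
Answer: 133630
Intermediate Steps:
C(f) = -5 - 5*f (C(f) = (-4 - 1)*(f + 1) = -5*(1 + f) = -5 - 5*f)
P(H) = 46*H (P(H) = 23*(2*H) = 46*H)
-83*P(C(6)) = -3818*(-5 - 5*6) = -3818*(-5 - 30) = -3818*(-35) = -83*(-1610) = 133630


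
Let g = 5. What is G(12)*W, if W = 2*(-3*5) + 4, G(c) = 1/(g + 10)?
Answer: -26/15 ≈ -1.7333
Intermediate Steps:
G(c) = 1/15 (G(c) = 1/(5 + 10) = 1/15)
W = -26 (W = 2*(-15) + 4 = -30 + 4 = -26)
G(12)*W = (1/15)*(-26) = -26/15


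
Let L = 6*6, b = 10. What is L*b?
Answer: 360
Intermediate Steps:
L = 36
L*b = 36*10 = 360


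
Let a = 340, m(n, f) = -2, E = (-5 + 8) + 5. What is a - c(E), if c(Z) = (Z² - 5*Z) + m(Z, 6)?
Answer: 318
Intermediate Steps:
E = 8 (E = 3 + 5 = 8)
c(Z) = -2 + Z² - 5*Z (c(Z) = (Z² - 5*Z) - 2 = -2 + Z² - 5*Z)
a - c(E) = 340 - (-2 + 8² - 5*8) = 340 - (-2 + 64 - 40) = 340 - 1*22 = 340 - 22 = 318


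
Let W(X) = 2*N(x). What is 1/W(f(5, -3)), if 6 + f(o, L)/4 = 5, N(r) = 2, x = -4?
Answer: 1/4 ≈ 0.25000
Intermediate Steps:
f(o, L) = -4 (f(o, L) = -24 + 4*5 = -24 + 20 = -4)
W(X) = 4 (W(X) = 2*2 = 4)
1/W(f(5, -3)) = 1/4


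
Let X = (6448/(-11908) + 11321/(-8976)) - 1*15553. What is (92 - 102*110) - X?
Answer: 9099310733/2055504 ≈ 4426.8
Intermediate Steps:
X = -31972959245/2055504 (X = (6448*(-1/11908) + 11321*(-1/8976)) - 15553 = (-124/229 - 11321/8976) - 15553 = -3705533/2055504 - 15553 = -31972959245/2055504 ≈ -15555.)
(92 - 102*110) - X = (92 - 102*110) - 1*(-31972959245/2055504) = (92 - 11220) + 31972959245/2055504 = -11128 + 31972959245/2055504 = 9099310733/2055504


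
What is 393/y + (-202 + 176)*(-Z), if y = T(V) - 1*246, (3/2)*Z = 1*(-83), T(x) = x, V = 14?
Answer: -1002491/696 ≈ -1440.4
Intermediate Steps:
Z = -166/3 (Z = 2*(1*(-83))/3 = (⅔)*(-83) = -166/3 ≈ -55.333)
y = -232 (y = 14 - 1*246 = 14 - 246 = -232)
393/y + (-202 + 176)*(-Z) = 393/(-232) + (-202 + 176)*(-1*(-166/3)) = 393*(-1/232) - 26*166/3 = -393/232 - 4316/3 = -1002491/696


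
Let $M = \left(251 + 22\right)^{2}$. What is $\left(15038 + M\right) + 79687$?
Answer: $169254$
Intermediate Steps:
$M = 74529$ ($M = 273^{2} = 74529$)
$\left(15038 + M\right) + 79687 = \left(15038 + 74529\right) + 79687 = 89567 + 79687 = 169254$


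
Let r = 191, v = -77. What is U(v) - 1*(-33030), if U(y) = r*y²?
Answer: 1165469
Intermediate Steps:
U(y) = 191*y²
U(v) - 1*(-33030) = 191*(-77)² - 1*(-33030) = 191*5929 + 33030 = 1132439 + 33030 = 1165469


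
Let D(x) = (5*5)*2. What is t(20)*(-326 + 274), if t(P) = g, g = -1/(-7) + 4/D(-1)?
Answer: -2028/175 ≈ -11.589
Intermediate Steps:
D(x) = 50 (D(x) = 25*2 = 50)
g = 39/175 (g = -1/(-7) + 4/50 = -1*(-⅐) + 4*(1/50) = ⅐ + 2/25 = 39/175 ≈ 0.22286)
t(P) = 39/175
t(20)*(-326 + 274) = 39*(-326 + 274)/175 = (39/175)*(-52) = -2028/175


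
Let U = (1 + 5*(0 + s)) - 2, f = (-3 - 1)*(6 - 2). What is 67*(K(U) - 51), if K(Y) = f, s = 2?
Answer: -4489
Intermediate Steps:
f = -16 (f = -4*4 = -16)
U = 9 (U = (1 + 5*(0 + 2)) - 2 = (1 + 5*2) - 2 = (1 + 10) - 2 = 11 - 2 = 9)
K(Y) = -16
67*(K(U) - 51) = 67*(-16 - 51) = 67*(-67) = -4489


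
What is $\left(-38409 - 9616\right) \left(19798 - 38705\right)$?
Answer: $908008675$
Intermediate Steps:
$\left(-38409 - 9616\right) \left(19798 - 38705\right) = \left(-48025\right) \left(-18907\right) = 908008675$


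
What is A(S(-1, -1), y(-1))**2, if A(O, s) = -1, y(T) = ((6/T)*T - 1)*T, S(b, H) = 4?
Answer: 1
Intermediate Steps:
y(T) = 5*T (y(T) = (6 - 1)*T = 5*T)
A(S(-1, -1), y(-1))**2 = (-1)**2 = 1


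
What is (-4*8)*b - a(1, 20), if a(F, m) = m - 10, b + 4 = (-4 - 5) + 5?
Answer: 246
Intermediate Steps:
b = -8 (b = -4 + ((-4 - 5) + 5) = -4 + (-9 + 5) = -4 - 4 = -8)
a(F, m) = -10 + m
(-4*8)*b - a(1, 20) = -4*8*(-8) - (-10 + 20) = -32*(-8) - 1*10 = 256 - 10 = 246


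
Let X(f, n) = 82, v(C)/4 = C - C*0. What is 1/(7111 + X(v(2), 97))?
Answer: 1/7193 ≈ 0.00013902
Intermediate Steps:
v(C) = 4*C (v(C) = 4*(C - C*0) = 4*(C - 1*0) = 4*(C + 0) = 4*C)
1/(7111 + X(v(2), 97)) = 1/(7111 + 82) = 1/7193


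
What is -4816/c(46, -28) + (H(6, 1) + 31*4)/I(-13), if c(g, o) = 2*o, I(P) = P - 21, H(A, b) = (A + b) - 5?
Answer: 1399/17 ≈ 82.294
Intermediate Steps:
H(A, b) = -5 + A + b
I(P) = -21 + P
-4816/c(46, -28) + (H(6, 1) + 31*4)/I(-13) = -4816/(2*(-28)) + ((-5 + 6 + 1) + 31*4)/(-21 - 13) = -4816/(-56) + (2 + 124)/(-34) = -4816*(-1/56) + 126*(-1/34) = 86 - 63/17 = 1399/17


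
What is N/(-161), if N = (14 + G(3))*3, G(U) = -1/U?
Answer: -41/161 ≈ -0.25466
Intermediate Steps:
N = 41 (N = (14 - 1/3)*3 = (41/3)*3 = 41)
N/(-161) = 41/(-161) = 41*(-1/161) = -41/161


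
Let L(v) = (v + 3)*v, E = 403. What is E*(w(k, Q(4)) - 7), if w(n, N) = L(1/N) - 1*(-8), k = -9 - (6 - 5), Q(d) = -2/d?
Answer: -403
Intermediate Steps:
k = -10 (k = -9 - 1*1 = -9 - 1 = -10)
L(v) = v*(3 + v) (L(v) = (3 + v)*v = v*(3 + v))
w(n, N) = 8 + (3 + 1/N)/N (w(n, N) = (3 + 1/N)/N - 1*(-8) = (3 + 1/N)/N + 8 = 8 + (3 + 1/N)/N)
E*(w(k, Q(4)) - 7) = 403*((8 + (-2/4)**(-2) + 3/((-2/4))) - 7) = 403*((8 + (-2*1/4)**(-2) + 3/((-2*1/4))) - 7) = 403*((8 + (-1/2)**(-2) + 3/(-1/2)) - 7) = 403*((8 + 4 + 3*(-2)) - 7) = 403*((8 + 4 - 6) - 7) = 403*(6 - 7) = 403*(-1) = -403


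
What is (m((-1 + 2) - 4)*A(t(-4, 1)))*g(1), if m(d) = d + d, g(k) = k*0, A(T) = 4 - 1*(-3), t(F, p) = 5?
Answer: 0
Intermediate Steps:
A(T) = 7 (A(T) = 4 + 3 = 7)
g(k) = 0
m(d) = 2*d
(m((-1 + 2) - 4)*A(t(-4, 1)))*g(1) = ((2*((-1 + 2) - 4))*7)*0 = ((2*(1 - 4))*7)*0 = ((2*(-3))*7)*0 = -6*7*0 = -42*0 = 0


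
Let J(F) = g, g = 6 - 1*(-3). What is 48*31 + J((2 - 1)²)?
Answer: 1497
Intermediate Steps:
g = 9 (g = 6 + 3 = 9)
J(F) = 9
48*31 + J((2 - 1)²) = 48*31 + 9 = 1488 + 9 = 1497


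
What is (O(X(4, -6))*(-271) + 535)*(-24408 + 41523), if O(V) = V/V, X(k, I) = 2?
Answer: 4518360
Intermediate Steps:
O(V) = 1
(O(X(4, -6))*(-271) + 535)*(-24408 + 41523) = (1*(-271) + 535)*(-24408 + 41523) = (-271 + 535)*17115 = 264*17115 = 4518360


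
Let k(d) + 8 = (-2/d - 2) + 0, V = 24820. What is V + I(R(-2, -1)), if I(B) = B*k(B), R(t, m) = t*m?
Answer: 24798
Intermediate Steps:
R(t, m) = m*t
k(d) = -10 - 2/d (k(d) = -8 + ((-2/d - 2) + 0) = -8 + ((-2 - 2/d) + 0) = -8 + (-2 - 2/d) = -10 - 2/d)
I(B) = B*(-10 - 2/B)
V + I(R(-2, -1)) = 24820 + (-2 - (-10)*(-2)) = 24820 + (-2 - 10*2) = 24820 + (-2 - 20) = 24820 - 22 = 24798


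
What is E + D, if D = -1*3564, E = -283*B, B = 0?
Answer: -3564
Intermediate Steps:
E = 0 (E = -283*0 = 0)
D = -3564
E + D = 0 - 3564 = -3564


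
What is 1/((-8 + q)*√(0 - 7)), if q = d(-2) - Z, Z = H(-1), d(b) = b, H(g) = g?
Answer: I*√7/63 ≈ 0.041996*I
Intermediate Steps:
Z = -1
q = -1 (q = -2 - 1*(-1) = -2 + 1 = -1)
1/((-8 + q)*√(0 - 7)) = 1/((-8 - 1)*√(0 - 7)) = 1/(-9*I*√7) = I*√7/63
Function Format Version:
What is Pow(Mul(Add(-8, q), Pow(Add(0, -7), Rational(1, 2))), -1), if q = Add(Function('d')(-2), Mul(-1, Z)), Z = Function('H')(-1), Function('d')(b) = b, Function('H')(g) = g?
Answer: Mul(Rational(1, 63), I, Pow(7, Rational(1, 2))) ≈ Mul(0.041996, I)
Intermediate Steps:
Z = -1
q = -1 (q = Add(-2, Mul(-1, -1)) = Add(-2, 1) = -1)
Pow(Mul(Add(-8, q), Pow(Add(0, -7), Rational(1, 2))), -1) = Pow(Mul(Add(-8, -1), Pow(Add(0, -7), Rational(1, 2))), -1) = Pow(Mul(-9, Pow(-7, Rational(1, 2))), -1) = Pow(Mul(-9, Mul(I, Pow(7, Rational(1, 2)))), -1) = Pow(Mul(-9, I, Pow(7, Rational(1, 2))), -1) = Mul(Rational(1, 63), I, Pow(7, Rational(1, 2)))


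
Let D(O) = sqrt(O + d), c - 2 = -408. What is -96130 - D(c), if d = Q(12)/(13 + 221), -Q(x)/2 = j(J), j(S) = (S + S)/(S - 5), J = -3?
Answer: -96130 - I*sqrt(2470143)/78 ≈ -96130.0 - 20.15*I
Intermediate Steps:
c = -406 (c = 2 - 408 = -406)
j(S) = 2*S/(-5 + S) (j(S) = (2*S)/(-5 + S) = 2*S/(-5 + S))
Q(x) = -3/2 (Q(x) = -4*(-3)/(-5 - 3) = -4*(-3)/(-8) = -4*(-3)*(-1)/8 = -2*3/4 = -3/2)
d = -1/156 (d = -3/(2*(13 + 221)) = -3/2/234 = -3/2*1/234 = -1/156 ≈ -0.0064103)
D(O) = sqrt(-1/156 + O) (D(O) = sqrt(O - 1/156) = sqrt(-1/156 + O))
-96130 - D(c) = -96130 - sqrt(-39 + 6084*(-406))/78 = -96130 - sqrt(-39 - 2470104)/78 = -96130 - sqrt(-2470143)/78 = -96130 - I*sqrt(2470143)/78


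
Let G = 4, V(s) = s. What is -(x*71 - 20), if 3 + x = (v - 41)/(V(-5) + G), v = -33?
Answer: -5021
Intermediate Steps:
x = 71 (x = -3 + (-33 - 41)/(-5 + 4) = -3 - 74/(-1) = -3 - 74*(-1) = -3 + 74 = 71)
-(x*71 - 20) = -(71*71 - 20) = -(5041 - 20) = -1*5021 = -5021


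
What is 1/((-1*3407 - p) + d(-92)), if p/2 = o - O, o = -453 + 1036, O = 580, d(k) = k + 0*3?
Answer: -1/3505 ≈ -0.00028531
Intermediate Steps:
d(k) = k (d(k) = k + 0 = k)
o = 583
p = 6 (p = 2*(583 - 1*580) = 2*(583 - 580) = 2*3 = 6)
1/((-1*3407 - p) + d(-92)) = 1/((-1*3407 - 1*6) - 92) = 1/((-3407 - 6) - 92) = 1/(-3413 - 92) = 1/(-3505) = -1/3505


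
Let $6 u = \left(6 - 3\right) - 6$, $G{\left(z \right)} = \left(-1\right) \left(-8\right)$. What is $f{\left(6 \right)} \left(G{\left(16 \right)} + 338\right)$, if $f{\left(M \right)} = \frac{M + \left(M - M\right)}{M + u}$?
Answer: $\frac{4152}{11} \approx 377.45$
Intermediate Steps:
$G{\left(z \right)} = 8$
$u = - \frac{1}{2}$ ($u = \frac{\left(6 - 3\right) - 6}{6} = \frac{3 - 6}{6} = \frac{1}{6} \left(-3\right) = - \frac{1}{2} \approx -0.5$)
$f{\left(M \right)} = \frac{M}{- \frac{1}{2} + M}$ ($f{\left(M \right)} = \frac{M + \left(M - M\right)}{M - \frac{1}{2}} = \frac{M + 0}{- \frac{1}{2} + M} = \frac{M}{- \frac{1}{2} + M}$)
$f{\left(6 \right)} \left(G{\left(16 \right)} + 338\right) = 2 \cdot 6 \frac{1}{-1 + 2 \cdot 6} \left(8 + 338\right) = 2 \cdot 6 \frac{1}{-1 + 12} \cdot 346 = 2 \cdot 6 \cdot \frac{1}{11} \cdot 346 = \frac{12}{11} \cdot 346 = \frac{4152}{11}$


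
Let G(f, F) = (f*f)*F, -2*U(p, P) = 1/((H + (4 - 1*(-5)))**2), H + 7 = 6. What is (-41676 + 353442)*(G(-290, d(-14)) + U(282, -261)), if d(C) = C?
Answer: -23492690613483/64 ≈ -3.6707e+11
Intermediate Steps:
H = -1 (H = -7 + 6 = -1)
U(p, P) = -1/128 (U(p, P) = -1/(2*(-1 + (4 - 1*(-5)))**2) = -1/(2*(-1 + (4 + 5))**2) = -1/(2*(-1 + 9)**2) = -1/(2*(8**2)) = -1/2/64 = -1/2*1/64 = -1/128)
G(f, F) = F*f**2 (G(f, F) = f**2*F = F*f**2)
(-41676 + 353442)*(G(-290, d(-14)) + U(282, -261)) = (-41676 + 353442)*(-14*(-290)**2 - 1/128) = 311766*(-14*84100 - 1/128) = 311766*(-1177400 - 1/128) = 311766*(-150707201/128) = -23492690613483/64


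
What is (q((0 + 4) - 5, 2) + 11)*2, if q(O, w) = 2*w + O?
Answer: 28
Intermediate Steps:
q(O, w) = O + 2*w
(q((0 + 4) - 5, 2) + 11)*2 = ((((0 + 4) - 5) + 2*2) + 11)*2 = (((4 - 5) + 4) + 11)*2 = ((-1 + 4) + 11)*2 = (3 + 11)*2 = 14*2 = 28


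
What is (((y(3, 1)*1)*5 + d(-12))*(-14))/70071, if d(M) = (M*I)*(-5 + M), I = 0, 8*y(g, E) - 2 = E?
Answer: -35/93428 ≈ -0.00037462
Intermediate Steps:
y(g, E) = ¼ + E/8
d(M) = 0 (d(M) = (M*0)*(-5 + M) = 0*(-5 + M) = 0)
(((y(3, 1)*1)*5 + d(-12))*(-14))/70071 = ((((¼ + (⅛)*1)*1)*5 + 0)*(-14))/70071 = ((((¼ + ⅛)*1)*5 + 0)*(-14))*(1/70071) = ((((3/8)*1)*5 + 0)*(-14))*(1/70071) = (((3/8)*5 + 0)*(-14))*(1/70071) = ((15/8 + 0)*(-14))*(1/70071) = ((15/8)*(-14))*(1/70071) = -105/4*1/70071 = -35/93428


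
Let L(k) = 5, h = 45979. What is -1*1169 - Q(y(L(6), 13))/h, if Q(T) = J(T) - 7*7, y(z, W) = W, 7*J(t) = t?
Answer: -376245827/321853 ≈ -1169.0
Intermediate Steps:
J(t) = t/7
Q(T) = -49 + T/7 (Q(T) = T/7 - 7*7 = T/7 - 49 = -49 + T/7)
-1*1169 - Q(y(L(6), 13))/h = -1*1169 - (-49 + (⅐)*13)/45979 = -1169 - (-49 + 13/7)/45979 = -1169 - (-330)/(7*45979) = -1169 - 1*(-330/321853) = -1169 + 330/321853 = -376245827/321853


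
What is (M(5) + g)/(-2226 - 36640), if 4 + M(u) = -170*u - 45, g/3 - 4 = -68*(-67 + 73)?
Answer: 2111/38866 ≈ 0.054315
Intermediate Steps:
g = -1212 (g = 12 + 3*(-68*(-67 + 73)) = 12 + 3*(-68*6) = 12 + 3*(-408) = 12 - 1224 = -1212)
M(u) = -49 - 170*u (M(u) = -4 + (-170*u - 45) = -4 + (-45 - 170*u) = -49 - 170*u)
(M(5) + g)/(-2226 - 36640) = ((-49 - 170*5) - 1212)/(-2226 - 36640) = ((-49 - 850) - 1212)/(-38866) = (-899 - 1212)*(-1/38866) = -2111*(-1/38866) = 2111/38866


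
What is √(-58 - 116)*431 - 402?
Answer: -402 + 431*I*√174 ≈ -402.0 + 5685.3*I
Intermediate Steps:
√(-58 - 116)*431 - 402 = √(-174)*431 - 402 = (I*√174)*431 - 402 = 431*I*√174 - 402 = -402 + 431*I*√174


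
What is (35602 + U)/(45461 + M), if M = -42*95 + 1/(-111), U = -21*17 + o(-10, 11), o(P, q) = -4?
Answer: 3911751/4603280 ≈ 0.84977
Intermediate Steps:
U = -361 (U = -21*17 - 4 = -357 - 4 = -361)
M = -442891/111 (M = -3990 - 1/111 = -442891/111 ≈ -3990.0)
(35602 + U)/(45461 + M) = (35602 - 361)/(45461 - 442891/111) = 35241/(4603280/111) = 35241*(111/4603280) = 3911751/4603280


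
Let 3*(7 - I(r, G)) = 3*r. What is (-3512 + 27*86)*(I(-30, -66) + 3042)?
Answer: -3664010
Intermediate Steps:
I(r, G) = 7 - r
(-3512 + 27*86)*(I(-30, -66) + 3042) = (-3512 + 27*86)*((7 - 1*(-30)) + 3042) = (-3512 + 2322)*((7 + 30) + 3042) = -1190*(37 + 3042) = -1190*3079 = -3664010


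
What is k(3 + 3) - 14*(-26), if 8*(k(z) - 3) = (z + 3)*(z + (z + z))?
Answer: 1549/4 ≈ 387.25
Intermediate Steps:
k(z) = 3 + 3*z*(3 + z)/8 (k(z) = 3 + ((z + 3)*(z + (z + z)))/8 = 3 + ((3 + z)*(z + 2*z))/8 = 3 + ((3 + z)*(3*z))/8 = 3 + (3*z*(3 + z))/8 = 3 + 3*z*(3 + z)/8)
k(3 + 3) - 14*(-26) = (3 + 3*(3 + 3)²/8 + 9*(3 + 3)/8) - 14*(-26) = (3 + (3/8)*6² + (9/8)*6) + 364 = (3 + (3/8)*36 + 27/4) + 364 = (3 + 27/2 + 27/4) + 364 = 93/4 + 364 = 1549/4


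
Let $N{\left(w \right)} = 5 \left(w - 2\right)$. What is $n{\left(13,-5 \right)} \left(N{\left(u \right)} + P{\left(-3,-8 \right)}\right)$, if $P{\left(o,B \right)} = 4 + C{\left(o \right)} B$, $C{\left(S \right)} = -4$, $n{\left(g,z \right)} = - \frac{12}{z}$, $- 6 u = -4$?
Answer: $\frac{352}{5} \approx 70.4$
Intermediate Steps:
$u = \frac{2}{3}$ ($u = \left(- \frac{1}{6}\right) \left(-4\right) = \frac{2}{3} \approx 0.66667$)
$P{\left(o,B \right)} = 4 - 4 B$
$N{\left(w \right)} = -10 + 5 w$ ($N{\left(w \right)} = 5 \left(-2 + w\right) = -10 + 5 w$)
$n{\left(13,-5 \right)} \left(N{\left(u \right)} + P{\left(-3,-8 \right)}\right) = - \frac{12}{-5} \left(\left(-10 + 5 \cdot \frac{2}{3}\right) + \left(4 - -32\right)\right) = \left(-12\right) \left(- \frac{1}{5}\right) \left(\left(-10 + \frac{10}{3}\right) + \left(4 + 32\right)\right) = \frac{12 \left(- \frac{20}{3} + 36\right)}{5} = \frac{12}{5} \cdot \frac{88}{3} = \frac{352}{5}$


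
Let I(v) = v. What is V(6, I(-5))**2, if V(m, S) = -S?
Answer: 25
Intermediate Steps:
V(6, I(-5))**2 = (-1*(-5))**2 = 5**2 = 25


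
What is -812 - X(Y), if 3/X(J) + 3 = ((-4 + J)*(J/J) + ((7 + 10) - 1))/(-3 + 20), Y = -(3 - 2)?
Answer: -32429/40 ≈ -810.72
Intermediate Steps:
Y = -1 (Y = -1*1 = -1)
X(J) = 3/(-39/17 + J/17) (X(J) = 3/(-3 + ((-4 + J)*(J/J) + ((7 + 10) - 1))/(-3 + 20)) = 3/(-3 + ((-4 + J)*1 + (17 - 1))/17) = 3/(-3 + ((-4 + J) + 16)*(1/17)) = 3/(-3 + (12 + J)*(1/17)) = 3/(-3 + (12/17 + J/17)) = 3/(-39/17 + J/17))
-812 - X(Y) = -812 - 51/(-39 - 1) = -812 - 51/(-40) = -812 - 51*(-1)/40 = -812 - 1*(-51/40) = -812 + 51/40 = -32429/40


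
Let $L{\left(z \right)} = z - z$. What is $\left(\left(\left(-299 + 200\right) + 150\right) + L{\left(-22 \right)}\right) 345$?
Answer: $17595$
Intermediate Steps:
$L{\left(z \right)} = 0$
$\left(\left(\left(-299 + 200\right) + 150\right) + L{\left(-22 \right)}\right) 345 = \left(\left(\left(-299 + 200\right) + 150\right) + 0\right) 345 = \left(\left(-99 + 150\right) + 0\right) 345 = \left(51 + 0\right) 345 = 51 \cdot 345 = 17595$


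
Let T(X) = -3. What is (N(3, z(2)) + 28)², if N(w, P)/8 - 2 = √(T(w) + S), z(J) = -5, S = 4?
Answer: 2704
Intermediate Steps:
N(w, P) = 24 (N(w, P) = 16 + 8*√(-3 + 4) = 16 + 8*√1 = 16 + 8*1 = 16 + 8 = 24)
(N(3, z(2)) + 28)² = (24 + 28)² = 52² = 2704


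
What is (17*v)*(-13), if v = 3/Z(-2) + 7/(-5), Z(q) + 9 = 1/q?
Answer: 36023/95 ≈ 379.19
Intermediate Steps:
Z(q) = -9 + 1/q
v = -163/95 (v = 3/(-9 + 1/(-2)) + 7/(-5) = 3/(-9 - ½) + 7*(-⅕) = 3/(-19/2) - 7/5 = 3*(-2/19) - 7/5 = -6/19 - 7/5 = -163/95 ≈ -1.7158)
(17*v)*(-13) = (17*(-163/95))*(-13) = -2771/95*(-13) = 36023/95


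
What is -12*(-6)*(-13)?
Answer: -936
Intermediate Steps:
-12*(-6)*(-13) = 72*(-13) = -936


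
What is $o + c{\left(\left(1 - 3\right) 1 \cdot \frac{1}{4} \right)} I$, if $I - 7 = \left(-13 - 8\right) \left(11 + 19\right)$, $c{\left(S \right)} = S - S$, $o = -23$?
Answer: $-23$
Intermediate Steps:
$c{\left(S \right)} = 0$
$I = -623$ ($I = 7 + \left(-13 - 8\right) \left(11 + 19\right) = 7 + \left(-13 - 8\right) 30 = 7 - 630 = -623$)
$o + c{\left(\left(1 - 3\right) 1 \cdot \frac{1}{4} \right)} I = -23 + 0 \left(-623\right) = -23 + 0 = -23$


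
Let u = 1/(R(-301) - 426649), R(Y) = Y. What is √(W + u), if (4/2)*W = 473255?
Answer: √431339520443918/42695 ≈ 486.44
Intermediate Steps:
W = 473255/2 (W = (½)*473255 = 473255/2 ≈ 2.3663e+5)
u = -1/426950 (u = 1/(-301 - 426649) = 1/(-426950) = -1/426950 ≈ -2.3422e-6)
√(W + u) = √(473255/2 - 1/426950) = √(50514055562/213475) = √431339520443918/42695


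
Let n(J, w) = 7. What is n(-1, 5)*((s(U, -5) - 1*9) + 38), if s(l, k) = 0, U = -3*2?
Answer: 203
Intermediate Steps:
U = -6
n(-1, 5)*((s(U, -5) - 1*9) + 38) = 7*((0 - 1*9) + 38) = 7*((0 - 9) + 38) = 7*(-9 + 38) = 7*29 = 203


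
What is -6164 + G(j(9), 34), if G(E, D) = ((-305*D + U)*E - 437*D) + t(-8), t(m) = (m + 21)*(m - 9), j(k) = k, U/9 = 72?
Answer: -108741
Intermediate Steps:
U = 648 (U = 9*72 = 648)
t(m) = (-9 + m)*(21 + m) (t(m) = (21 + m)*(-9 + m) = (-9 + m)*(21 + m))
G(E, D) = -221 - 437*D + E*(648 - 305*D) (G(E, D) = ((-305*D + 648)*E - 437*D) + (-189 + (-8)**2 + 12*(-8)) = ((648 - 305*D)*E - 437*D) + (-189 + 64 - 96) = (E*(648 - 305*D) - 437*D) - 221 = (-437*D + E*(648 - 305*D)) - 221 = -221 - 437*D + E*(648 - 305*D))
-6164 + G(j(9), 34) = -6164 + (-221 - 437*34 + 648*9 - 305*34*9) = -6164 + (-221 - 14858 + 5832 - 93330) = -6164 - 102577 = -108741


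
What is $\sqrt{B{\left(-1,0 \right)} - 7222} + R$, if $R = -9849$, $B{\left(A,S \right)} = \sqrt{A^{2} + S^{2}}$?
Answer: $-9849 + i \sqrt{7221} \approx -9849.0 + 84.976 i$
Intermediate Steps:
$\sqrt{B{\left(-1,0 \right)} - 7222} + R = \sqrt{\sqrt{\left(-1\right)^{2} + 0^{2}} - 7222} - 9849 = \sqrt{\sqrt{1 + 0} - 7222} - 9849 = \sqrt{\sqrt{1} - 7222} - 9849 = \sqrt{1 - 7222} - 9849 = \sqrt{-7221} - 9849 = i \sqrt{7221} - 9849 = -9849 + i \sqrt{7221}$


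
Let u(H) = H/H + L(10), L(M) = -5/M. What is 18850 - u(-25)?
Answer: 37699/2 ≈ 18850.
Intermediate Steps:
u(H) = 1/2 (u(H) = H/H - 5/10 = 1 - 5*1/10 = 1 - 1/2 = 1/2)
18850 - u(-25) = 18850 - 1*1/2 = 18850 - 1/2 = 37699/2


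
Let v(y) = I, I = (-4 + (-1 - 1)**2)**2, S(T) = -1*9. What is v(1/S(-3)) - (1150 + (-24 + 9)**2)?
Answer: -1375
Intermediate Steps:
S(T) = -9
I = 0 (I = (-4 + (-2)**2)**2 = (-4 + 4)**2 = 0**2 = 0)
v(y) = 0
v(1/S(-3)) - (1150 + (-24 + 9)**2) = 0 - (1150 + (-24 + 9)**2) = 0 - (1150 + (-15)**2) = 0 - (1150 + 225) = 0 - 1*1375 = 0 - 1375 = -1375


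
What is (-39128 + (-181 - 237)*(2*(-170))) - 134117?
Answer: -31125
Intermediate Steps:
(-39128 + (-181 - 237)*(2*(-170))) - 134117 = (-39128 - 418*(-340)) - 134117 = (-39128 + 142120) - 134117 = 102992 - 134117 = -31125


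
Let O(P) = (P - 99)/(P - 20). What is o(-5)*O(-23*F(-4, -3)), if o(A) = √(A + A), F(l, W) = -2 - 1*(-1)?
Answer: -76*I*√10/3 ≈ -80.111*I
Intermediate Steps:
F(l, W) = -1 (F(l, W) = -2 + 1 = -1)
O(P) = (-99 + P)/(-20 + P)
o(A) = √2*√A (o(A) = √(2*A) = √2*√A)
o(-5)*O(-23*F(-4, -3)) = (√2*√(-5))*((-99 - 23*(-1))/(-20 - 23*(-1))) = (√2*(I*√5))*((-99 + 23)/(-20 + 23)) = (I*√10)*(-76/3) = -76*I*√10/3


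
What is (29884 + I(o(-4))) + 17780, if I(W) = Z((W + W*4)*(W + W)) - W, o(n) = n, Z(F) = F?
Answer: 47828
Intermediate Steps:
I(W) = -W + 10*W² (I(W) = (W + W*4)*(W + W) - W = (W + 4*W)*(2*W) - W = (5*W)*(2*W) - W = 10*W² - W = -W + 10*W²)
(29884 + I(o(-4))) + 17780 = (29884 - 4*(-1 + 10*(-4))) + 17780 = (29884 - 4*(-1 - 40)) + 17780 = (29884 - 4*(-41)) + 17780 = (29884 + 164) + 17780 = 30048 + 17780 = 47828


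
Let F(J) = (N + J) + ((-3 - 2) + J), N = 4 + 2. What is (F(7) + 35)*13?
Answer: 650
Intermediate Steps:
N = 6
F(J) = 1 + 2*J (F(J) = (6 + J) + ((-3 - 2) + J) = (6 + J) + (-5 + J) = 1 + 2*J)
(F(7) + 35)*13 = ((1 + 2*7) + 35)*13 = ((1 + 14) + 35)*13 = (15 + 35)*13 = 50*13 = 650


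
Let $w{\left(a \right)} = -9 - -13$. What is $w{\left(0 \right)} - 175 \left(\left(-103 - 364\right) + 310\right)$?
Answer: $27479$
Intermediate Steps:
$w{\left(a \right)} = 4$ ($w{\left(a \right)} = -9 + 13 = 4$)
$w{\left(0 \right)} - 175 \left(\left(-103 - 364\right) + 310\right) = 4 - 175 \left(\left(-103 - 364\right) + 310\right) = 4 - 175 \left(-467 + 310\right) = 4 - -27475 = 4 + 27475 = 27479$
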